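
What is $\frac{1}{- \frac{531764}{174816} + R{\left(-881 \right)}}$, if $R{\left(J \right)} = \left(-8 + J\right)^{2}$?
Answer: $\frac{43704}{34540056043} \approx 1.2653 \cdot 10^{-6}$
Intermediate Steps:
$\frac{1}{- \frac{531764}{174816} + R{\left(-881 \right)}} = \frac{1}{- \frac{531764}{174816} + \left(-8 - 881\right)^{2}} = \frac{1}{\left(-531764\right) \frac{1}{174816} + \left(-889\right)^{2}} = \frac{1}{- \frac{132941}{43704} + 790321} = \frac{1}{\frac{34540056043}{43704}} = \frac{43704}{34540056043}$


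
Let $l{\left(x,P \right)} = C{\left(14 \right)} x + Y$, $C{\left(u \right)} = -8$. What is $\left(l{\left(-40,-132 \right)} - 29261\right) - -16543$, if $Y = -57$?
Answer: $-12455$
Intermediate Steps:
$l{\left(x,P \right)} = -57 - 8 x$ ($l{\left(x,P \right)} = - 8 x - 57 = -57 - 8 x$)
$\left(l{\left(-40,-132 \right)} - 29261\right) - -16543 = \left(\left(-57 - -320\right) - 29261\right) - -16543 = \left(\left(-57 + 320\right) - 29261\right) + 16543 = \left(263 - 29261\right) + 16543 = -28998 + 16543 = -12455$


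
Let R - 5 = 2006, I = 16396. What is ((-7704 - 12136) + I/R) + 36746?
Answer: 34014362/2011 ≈ 16914.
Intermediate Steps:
R = 2011 (R = 5 + 2006 = 2011)
((-7704 - 12136) + I/R) + 36746 = ((-7704 - 12136) + 16396/2011) + 36746 = (-19840 + 16396*(1/2011)) + 36746 = (-19840 + 16396/2011) + 36746 = -39881844/2011 + 36746 = 34014362/2011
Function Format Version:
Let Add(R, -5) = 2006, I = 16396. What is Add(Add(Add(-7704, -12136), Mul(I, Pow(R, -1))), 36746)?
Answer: Rational(34014362, 2011) ≈ 16914.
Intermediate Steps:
R = 2011 (R = Add(5, 2006) = 2011)
Add(Add(Add(-7704, -12136), Mul(I, Pow(R, -1))), 36746) = Add(Add(Add(-7704, -12136), Mul(16396, Pow(2011, -1))), 36746) = Add(Add(-19840, Mul(16396, Rational(1, 2011))), 36746) = Add(Add(-19840, Rational(16396, 2011)), 36746) = Add(Rational(-39881844, 2011), 36746) = Rational(34014362, 2011)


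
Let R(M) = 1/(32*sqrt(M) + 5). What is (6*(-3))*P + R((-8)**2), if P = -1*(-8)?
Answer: -37583/261 ≈ -144.00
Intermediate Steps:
P = 8
R(M) = 1/(5 + 32*sqrt(M))
(6*(-3))*P + R((-8)**2) = (6*(-3))*8 + 1/(5 + 32*sqrt((-8)**2)) = -18*8 + 1/(5 + 32*sqrt(64)) = -144 + 1/(5 + 32*8) = -144 + 1/(5 + 256) = -144 + 1/261 = -37583/261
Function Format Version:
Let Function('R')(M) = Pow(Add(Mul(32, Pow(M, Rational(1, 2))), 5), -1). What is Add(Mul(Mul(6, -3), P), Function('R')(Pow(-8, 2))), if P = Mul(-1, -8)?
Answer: Rational(-37583, 261) ≈ -144.00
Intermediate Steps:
P = 8
Function('R')(M) = Pow(Add(5, Mul(32, Pow(M, Rational(1, 2)))), -1)
Add(Mul(Mul(6, -3), P), Function('R')(Pow(-8, 2))) = Add(Mul(Mul(6, -3), 8), Pow(Add(5, Mul(32, Pow(Pow(-8, 2), Rational(1, 2)))), -1)) = Add(Mul(-18, 8), Pow(Add(5, Mul(32, Pow(64, Rational(1, 2)))), -1)) = Add(-144, Pow(Add(5, Mul(32, 8)), -1)) = Add(-144, Pow(Add(5, 256), -1)) = Add(-144, Pow(261, -1)) = Add(-144, Rational(1, 261)) = Rational(-37583, 261)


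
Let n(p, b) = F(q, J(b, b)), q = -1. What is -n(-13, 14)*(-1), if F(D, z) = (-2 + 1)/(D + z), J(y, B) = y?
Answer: -1/13 ≈ -0.076923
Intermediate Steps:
F(D, z) = -1/(D + z)
n(p, b) = -1/(-1 + b)
-n(-13, 14)*(-1) = -(-1/(-1 + 14))*(-1) = -(-1/13)*(-1) = -(-1*1/13)*(-1) = -(-1)*(-1)/13 = -1*1/13 = -1/13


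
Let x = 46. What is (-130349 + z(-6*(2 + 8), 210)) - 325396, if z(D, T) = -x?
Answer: -455791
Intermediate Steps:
z(D, T) = -46 (z(D, T) = -1*46 = -46)
(-130349 + z(-6*(2 + 8), 210)) - 325396 = (-130349 - 46) - 325396 = -130395 - 325396 = -455791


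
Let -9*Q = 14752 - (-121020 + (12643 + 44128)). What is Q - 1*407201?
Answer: -3743810/9 ≈ -4.1598e+5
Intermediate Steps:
Q = -79001/9 (Q = -(14752 - (-121020 + (12643 + 44128)))/9 = -(14752 - (-121020 + 56771))/9 = -(14752 - 1*(-64249))/9 = -(14752 + 64249)/9 = -⅑*79001 = -79001/9 ≈ -8777.9)
Q - 1*407201 = -79001/9 - 1*407201 = -79001/9 - 407201 = -3743810/9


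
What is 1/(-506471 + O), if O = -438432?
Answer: -1/944903 ≈ -1.0583e-6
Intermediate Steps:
1/(-506471 + O) = 1/(-506471 - 438432) = 1/(-944903) = -1/944903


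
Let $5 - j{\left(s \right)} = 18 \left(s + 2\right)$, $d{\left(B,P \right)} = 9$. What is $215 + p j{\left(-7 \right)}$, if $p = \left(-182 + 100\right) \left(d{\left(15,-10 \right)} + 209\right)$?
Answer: $-1698005$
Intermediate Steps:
$j{\left(s \right)} = -31 - 18 s$ ($j{\left(s \right)} = 5 - 18 \left(s + 2\right) = 5 - 18 \left(2 + s\right) = 5 - \left(36 + 18 s\right) = -31 - 18 s$)
$p = -17876$ ($p = \left(-182 + 100\right) \left(9 + 209\right) = \left(-82\right) 218 = -17876$)
$215 + p j{\left(-7 \right)} = 215 - 17876 \left(-31 - -126\right) = 215 - 17876 \left(-31 + 126\right) = 215 - 1698220 = -1698005$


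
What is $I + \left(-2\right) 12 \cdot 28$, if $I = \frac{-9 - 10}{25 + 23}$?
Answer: $- \frac{32275}{48} \approx -672.4$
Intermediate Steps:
$I = - \frac{19}{48} \approx -0.39583$
$I + \left(-2\right) 12 \cdot 28 = - \frac{19}{48} + \left(-2\right) 12 \cdot 28 = - \frac{19}{48} - 672 = - \frac{32275}{48}$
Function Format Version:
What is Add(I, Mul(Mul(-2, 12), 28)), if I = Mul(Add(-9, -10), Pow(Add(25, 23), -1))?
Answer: Rational(-32275, 48) ≈ -672.40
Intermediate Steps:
I = Rational(-19, 48) (I = Mul(-19, Pow(48, -1)) = Mul(-19, Rational(1, 48)) = Rational(-19, 48) ≈ -0.39583)
Add(I, Mul(Mul(-2, 12), 28)) = Add(Rational(-19, 48), Mul(Mul(-2, 12), 28)) = Add(Rational(-19, 48), Mul(-24, 28)) = Add(Rational(-19, 48), -672) = Rational(-32275, 48)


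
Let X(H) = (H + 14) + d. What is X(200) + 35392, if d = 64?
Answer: 35670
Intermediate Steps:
X(H) = 78 + H (X(H) = (H + 14) + 64 = (14 + H) + 64 = 78 + H)
X(200) + 35392 = (78 + 200) + 35392 = 278 + 35392 = 35670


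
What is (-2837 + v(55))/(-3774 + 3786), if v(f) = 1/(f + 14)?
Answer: -48938/207 ≈ -236.42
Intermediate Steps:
v(f) = 1/(14 + f)
(-2837 + v(55))/(-3774 + 3786) = (-2837 + 1/(14 + 55))/(-3774 + 3786) = (-2837 + 1/69)/12 = (-2837 + 1/69)*(1/12) = -195752/69*1/12 = -48938/207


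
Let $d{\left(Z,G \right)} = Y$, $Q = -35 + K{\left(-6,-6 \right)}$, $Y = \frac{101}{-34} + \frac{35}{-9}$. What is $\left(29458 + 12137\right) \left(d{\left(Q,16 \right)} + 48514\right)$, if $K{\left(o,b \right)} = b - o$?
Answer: $\frac{205800760025}{102} \approx 2.0177 \cdot 10^{9}$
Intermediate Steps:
$Y = - \frac{2099}{306}$ ($Y = 101 \left(- \frac{1}{34}\right) + 35 \left(- \frac{1}{9}\right) = - \frac{101}{34} - \frac{35}{9} = - \frac{2099}{306} \approx -6.8595$)
$Q = -35$ ($Q = -35 - 0 = -35 + \left(-6 + 6\right) = -35 + 0 = -35$)
$d{\left(Z,G \right)} = - \frac{2099}{306}$
$\left(29458 + 12137\right) \left(d{\left(Q,16 \right)} + 48514\right) = \left(29458 + 12137\right) \left(- \frac{2099}{306} + 48514\right) = 41595 \cdot \frac{14843185}{306} = \frac{205800760025}{102}$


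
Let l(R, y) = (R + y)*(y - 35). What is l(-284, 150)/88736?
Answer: -7705/44368 ≈ -0.17366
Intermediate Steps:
l(R, y) = (-35 + y)*(R + y) (l(R, y) = (R + y)*(-35 + y) = (-35 + y)*(R + y))
l(-284, 150)/88736 = (150**2 - 35*(-284) - 35*150 - 284*150)/88736 = (22500 + 9940 - 5250 - 42600)*(1/88736) = -15410*1/88736 = -7705/44368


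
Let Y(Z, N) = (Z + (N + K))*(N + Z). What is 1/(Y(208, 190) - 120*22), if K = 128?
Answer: 1/206708 ≈ 4.8377e-6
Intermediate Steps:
Y(Z, N) = (N + Z)*(128 + N + Z) (Y(Z, N) = (Z + (N + 128))*(N + Z) = (Z + (128 + N))*(N + Z) = (128 + N + Z)*(N + Z) = (N + Z)*(128 + N + Z))
1/(Y(208, 190) - 120*22) = 1/((190² + 208² + 128*190 + 128*208 + 2*190*208) - 120*22) = 1/((36100 + 43264 + 24320 + 26624 + 79040) - 2640) = 1/(209348 - 2640) = 1/206708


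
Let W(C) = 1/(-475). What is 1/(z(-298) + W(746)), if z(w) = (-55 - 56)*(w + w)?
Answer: 475/31424099 ≈ 1.5116e-5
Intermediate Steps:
W(C) = -1/475
z(w) = -222*w
1/(z(-298) + W(746)) = 1/(-222*(-298) - 1/475) = 1/(66156 - 1/475) = 1/(31424099/475) = 475/31424099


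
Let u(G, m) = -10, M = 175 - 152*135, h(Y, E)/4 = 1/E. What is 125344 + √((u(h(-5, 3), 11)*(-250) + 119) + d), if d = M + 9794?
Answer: 125344 + 2*I*√1983 ≈ 1.2534e+5 + 89.062*I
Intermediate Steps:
h(Y, E) = 4/E
M = -20345 (M = 175 - 20520 = -20345)
d = -10551 (d = -20345 + 9794 = -10551)
125344 + √((u(h(-5, 3), 11)*(-250) + 119) + d) = 125344 + √((-10*(-250) + 119) - 10551) = 125344 + √((2500 + 119) - 10551) = 125344 + √(2619 - 10551) = 125344 + √(-7932) = 125344 + 2*I*√1983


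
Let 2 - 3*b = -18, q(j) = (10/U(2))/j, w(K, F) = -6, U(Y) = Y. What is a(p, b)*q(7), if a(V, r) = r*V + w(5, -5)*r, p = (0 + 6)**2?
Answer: 1000/7 ≈ 142.86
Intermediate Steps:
q(j) = 5/j (q(j) = (10/2)/j = (10*(1/2))/j = 5/j)
b = 20/3 (b = 2/3 - 1/3*(-18) = 2/3 + 6 = 20/3 ≈ 6.6667)
p = 36 (p = 6**2 = 36)
a(V, r) = -6*r + V*r (a(V, r) = r*V - 6*r = V*r - 6*r = -6*r + V*r)
a(p, b)*q(7) = (20*(-6 + 36)/3)*(5/7) = ((20/3)*30)*(5*(1/7)) = 200*(5/7) = 1000/7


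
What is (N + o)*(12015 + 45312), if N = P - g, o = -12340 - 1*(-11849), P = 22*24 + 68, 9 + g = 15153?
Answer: -862140753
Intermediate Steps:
g = 15144 (g = -9 + 15153 = 15144)
P = 596 (P = 528 + 68 = 596)
o = -491 (o = -12340 + 11849 = -491)
N = -14548 (N = 596 - 1*15144 = 596 - 15144 = -14548)
(N + o)*(12015 + 45312) = (-14548 - 491)*(12015 + 45312) = -15039*57327 = -862140753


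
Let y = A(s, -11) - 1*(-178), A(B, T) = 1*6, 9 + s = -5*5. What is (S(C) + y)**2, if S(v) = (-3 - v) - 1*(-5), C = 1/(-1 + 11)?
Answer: 3455881/100 ≈ 34559.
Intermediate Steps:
s = -34 (s = -9 - 5*5 = -9 - 25 = -34)
A(B, T) = 6
C = 1/10 ≈ 0.10000
S(v) = 2 - v (S(v) = (-3 - v) + 5 = 2 - v)
y = 184 (y = 6 - 1*(-178) = 6 + 178 = 184)
(S(C) + y)**2 = ((2 - 1*1/10) + 184)**2 = ((2 - 1/10) + 184)**2 = (19/10 + 184)**2 = (1859/10)**2 = 3455881/100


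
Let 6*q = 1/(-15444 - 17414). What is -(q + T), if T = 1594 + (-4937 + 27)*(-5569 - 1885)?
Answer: -7215761506631/197148 ≈ -3.6601e+7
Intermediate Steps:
T = 36600734 (T = 1594 - 4910*(-7454) = 1594 + 36599140 = 36600734)
q = -1/197148 (q = 1/(6*(-15444 - 17414)) = (⅙)/(-32858) = (⅙)*(-1/32858) = -1/197148 ≈ -5.0723e-6)
-(q + T) = -(-1/197148 + 36600734) = -1*7215761506631/197148 = -7215761506631/197148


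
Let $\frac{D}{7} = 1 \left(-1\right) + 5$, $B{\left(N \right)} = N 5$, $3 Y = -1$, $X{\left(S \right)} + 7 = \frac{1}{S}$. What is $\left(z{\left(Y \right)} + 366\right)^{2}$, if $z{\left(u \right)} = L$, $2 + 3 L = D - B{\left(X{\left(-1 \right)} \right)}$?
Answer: $150544$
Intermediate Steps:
$X{\left(S \right)} = -7 + \frac{1}{S}$
$Y = - \frac{1}{3}$ ($Y = \frac{1}{3} \left(-1\right) = - \frac{1}{3} \approx -0.33333$)
$B{\left(N \right)} = 5 N$
$D = 28$ ($D = 7 \left(1 \left(-1\right) + 5\right) = 7 \left(-1 + 5\right) = 7 \cdot 4 = 28$)
$L = 22$ ($L = - \frac{2}{3} + \frac{28 - 5 \left(-7 + \frac{1}{-1}\right)}{3} = - \frac{2}{3} + \frac{28 - 5 \left(-7 - 1\right)}{3} = - \frac{2}{3} + \frac{28 - 5 \left(-8\right)}{3} = - \frac{2}{3} + \frac{28 - -40}{3} = - \frac{2}{3} + \frac{28 + 40}{3} = - \frac{2}{3} + \frac{1}{3} \cdot 68 = - \frac{2}{3} + \frac{68}{3} = 22$)
$z{\left(u \right)} = 22$
$\left(z{\left(Y \right)} + 366\right)^{2} = \left(22 + 366\right)^{2} = 388^{2} = 150544$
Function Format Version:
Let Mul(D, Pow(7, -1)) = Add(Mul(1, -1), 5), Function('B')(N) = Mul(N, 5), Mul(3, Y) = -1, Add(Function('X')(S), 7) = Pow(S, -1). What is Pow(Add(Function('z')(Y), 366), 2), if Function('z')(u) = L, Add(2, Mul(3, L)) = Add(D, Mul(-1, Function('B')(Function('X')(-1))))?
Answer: 150544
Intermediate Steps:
Function('X')(S) = Add(-7, Pow(S, -1))
Y = Rational(-1, 3) (Y = Mul(Rational(1, 3), -1) = Rational(-1, 3) ≈ -0.33333)
Function('B')(N) = Mul(5, N)
D = 28 (D = Mul(7, Add(Mul(1, -1), 5)) = Mul(7, Add(-1, 5)) = Mul(7, 4) = 28)
L = 22 (L = Add(Rational(-2, 3), Mul(Rational(1, 3), Add(28, Mul(-1, Mul(5, Add(-7, Pow(-1, -1))))))) = Add(Rational(-2, 3), Mul(Rational(1, 3), Add(28, Mul(-1, Mul(5, Add(-7, -1)))))) = Add(Rational(-2, 3), Mul(Rational(1, 3), Add(28, Mul(-1, Mul(5, -8))))) = Add(Rational(-2, 3), Mul(Rational(1, 3), Add(28, Mul(-1, -40)))) = Add(Rational(-2, 3), Mul(Rational(1, 3), Add(28, 40))) = Add(Rational(-2, 3), Mul(Rational(1, 3), 68)) = Add(Rational(-2, 3), Rational(68, 3)) = 22)
Function('z')(u) = 22
Pow(Add(Function('z')(Y), 366), 2) = Pow(Add(22, 366), 2) = Pow(388, 2) = 150544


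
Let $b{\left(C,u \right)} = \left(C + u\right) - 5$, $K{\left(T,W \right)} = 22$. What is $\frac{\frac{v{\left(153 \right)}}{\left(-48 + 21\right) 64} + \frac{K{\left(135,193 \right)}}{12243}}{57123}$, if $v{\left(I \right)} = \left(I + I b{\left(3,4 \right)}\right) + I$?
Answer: $- \frac{6275}{1017246384} \approx -6.1686 \cdot 10^{-6}$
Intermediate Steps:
$b{\left(C,u \right)} = -5 + C + u$
$v{\left(I \right)} = 4 I$ ($v{\left(I \right)} = \left(I + I \left(-5 + 3 + 4\right)\right) + I = \left(I + I 2\right) + I = \left(I + 2 I\right) + I = 3 I + I = 4 I$)
$\frac{\frac{v{\left(153 \right)}}{\left(-48 + 21\right) 64} + \frac{K{\left(135,193 \right)}}{12243}}{57123} = \frac{\frac{4 \cdot 153}{\left(-48 + 21\right) 64} + \frac{22}{12243}}{57123} = \left(\frac{612}{\left(-27\right) 64} + 22 \cdot \frac{1}{12243}\right) \frac{1}{57123} = \left(\frac{612}{-1728} + \frac{2}{1113}\right) \frac{1}{57123} = \left(612 \left(- \frac{1}{1728}\right) + \frac{2}{1113}\right) \frac{1}{57123} = \left(- \frac{17}{48} + \frac{2}{1113}\right) \frac{1}{57123} = \left(- \frac{6275}{17808}\right) \frac{1}{57123} = - \frac{6275}{1017246384}$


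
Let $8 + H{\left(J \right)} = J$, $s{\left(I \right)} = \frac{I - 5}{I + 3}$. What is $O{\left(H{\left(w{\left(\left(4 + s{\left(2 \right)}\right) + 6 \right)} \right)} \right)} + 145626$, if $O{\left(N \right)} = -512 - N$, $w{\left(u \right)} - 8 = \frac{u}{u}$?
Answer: $145113$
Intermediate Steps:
$s{\left(I \right)} = \frac{-5 + I}{3 + I}$
$w{\left(u \right)} = 9$ ($w{\left(u \right)} = 8 + \frac{u}{u} = 8 + 1 = 9$)
$H{\left(J \right)} = -8 + J$
$O{\left(H{\left(w{\left(\left(4 + s{\left(2 \right)}\right) + 6 \right)} \right)} \right)} + 145626 = \left(-512 - \left(-8 + 9\right)\right) + 145626 = \left(-512 - 1\right) + 145626 = -513 + 145626 = 145113$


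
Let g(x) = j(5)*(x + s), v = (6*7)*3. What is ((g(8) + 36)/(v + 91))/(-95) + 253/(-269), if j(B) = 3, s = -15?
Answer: -1043926/1109087 ≈ -0.94125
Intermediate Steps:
v = 126 (v = 42*3 = 126)
g(x) = -45 + 3*x (g(x) = 3*(x - 15) = 3*(-15 + x) = -45 + 3*x)
((g(8) + 36)/(v + 91))/(-95) + 253/(-269) = (((-45 + 3*8) + 36)/(126 + 91))/(-95) + 253/(-269) = (((-45 + 24) + 36)/217)*(-1/95) + 253*(-1/269) = ((-21 + 36)*(1/217))*(-1/95) - 253/269 = (15*(1/217))*(-1/95) - 253/269 = (15/217)*(-1/95) - 253/269 = -3/4123 - 253/269 = -1043926/1109087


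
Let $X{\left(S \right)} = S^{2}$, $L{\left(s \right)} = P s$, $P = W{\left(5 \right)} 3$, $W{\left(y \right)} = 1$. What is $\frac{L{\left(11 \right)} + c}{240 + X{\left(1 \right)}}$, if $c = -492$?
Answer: $- \frac{459}{241} \approx -1.9046$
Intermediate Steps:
$P = 3$ ($P = 1 \cdot 3 = 3$)
$L{\left(s \right)} = 3 s$
$\frac{L{\left(11 \right)} + c}{240 + X{\left(1 \right)}} = \frac{3 \cdot 11 - 492}{240 + 1^{2}} = \frac{33 - 492}{240 + 1} = - \frac{459}{241}$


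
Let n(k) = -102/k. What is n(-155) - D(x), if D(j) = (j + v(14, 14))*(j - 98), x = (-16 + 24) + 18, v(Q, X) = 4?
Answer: 334902/155 ≈ 2160.7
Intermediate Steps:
x = 26 (x = 8 + 18 = 26)
D(j) = (-98 + j)*(4 + j) (D(j) = (j + 4)*(j - 98) = (4 + j)*(-98 + j) = (-98 + j)*(4 + j))
n(-155) - D(x) = -102/(-155) - (-392 + 26**2 - 94*26) = -102*(-1/155) - (-392 + 676 - 2444) = 102/155 - 1*(-2160) = 102/155 + 2160 = 334902/155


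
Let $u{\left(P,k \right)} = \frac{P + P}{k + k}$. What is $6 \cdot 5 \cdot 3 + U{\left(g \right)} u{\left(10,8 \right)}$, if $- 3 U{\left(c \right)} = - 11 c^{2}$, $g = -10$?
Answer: $\frac{1645}{3} \approx 548.33$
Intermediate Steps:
$U{\left(c \right)} = \frac{11 c^{2}}{3}$ ($U{\left(c \right)} = - \frac{\left(-11\right) c^{2}}{3} = \frac{11 c^{2}}{3}$)
$u{\left(P,k \right)} = \frac{P}{k}$ ($u{\left(P,k \right)} = \frac{2 P}{2 k} = 2 P \frac{1}{2 k} = \frac{P}{k}$)
$6 \cdot 5 \cdot 3 + U{\left(g \right)} u{\left(10,8 \right)} = 6 \cdot 5 \cdot 3 + \frac{11 \left(-10\right)^{2}}{3} \cdot \frac{10}{8} = 30 \cdot 3 + \frac{11}{3} \cdot 100 \cdot 10 \cdot \frac{1}{8} = 90 + \frac{1100}{3} \cdot \frac{5}{4} = 90 + \frac{1375}{3} = \frac{1645}{3}$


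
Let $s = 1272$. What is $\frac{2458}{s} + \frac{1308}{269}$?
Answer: $\frac{1162489}{171084} \approx 6.7948$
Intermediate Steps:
$\frac{2458}{s} + \frac{1308}{269} = \frac{2458}{1272} + \frac{1308}{269} = 2458 \cdot \frac{1}{1272} + 1308 \cdot \frac{1}{269} = \frac{1229}{636} + \frac{1308}{269} = \frac{1162489}{171084}$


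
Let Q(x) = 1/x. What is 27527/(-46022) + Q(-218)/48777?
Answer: -73176315611/122342422623 ≈ -0.59813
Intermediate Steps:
27527/(-46022) + Q(-218)/48777 = 27527/(-46022) + 1/(-218*48777) = 27527*(-1/46022) - 1/218*1/48777 = -27527/46022 - 1/10633386 = -73176315611/122342422623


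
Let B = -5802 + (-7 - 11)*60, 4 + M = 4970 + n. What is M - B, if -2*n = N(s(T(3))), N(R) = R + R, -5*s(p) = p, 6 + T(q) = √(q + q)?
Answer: 59234/5 + √6/5 ≈ 11847.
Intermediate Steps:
T(q) = -6 + √2*√q (T(q) = -6 + √(q + q) = -6 + √(2*q) = -6 + √2*√q)
s(p) = -p/5
N(R) = 2*R
n = -6/5 + √6/5 (n = -(-1)*(-6 + √2*√3)/5 = -(-1)*(-6 + √6)/5 = -(6/5 - √6/5) = -(12/5 - 2*√6/5)/2 = -6/5 + √6/5 ≈ -0.71010)
M = 24824/5 + √6/5 (M = -4 + (4970 + (-6/5 + √6/5)) = -4 + (24844/5 + √6/5) = 24824/5 + √6/5 ≈ 4965.3)
B = -6882 (B = -5802 - 18*60 = -5802 - 1080 = -6882)
M - B = (24824/5 + √6/5) - 1*(-6882) = (24824/5 + √6/5) + 6882 = 59234/5 + √6/5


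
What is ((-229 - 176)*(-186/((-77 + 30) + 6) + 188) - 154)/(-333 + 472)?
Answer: -3203384/5699 ≈ -562.10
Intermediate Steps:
((-229 - 176)*(-186/((-77 + 30) + 6) + 188) - 154)/(-333 + 472) = (-405*(-186/(-47 + 6) + 188) - 154)/139 = (-405*(-186/(-41) + 188) - 154)*(1/139) = (-405*(-186*(-1/41) + 188) - 154)*(1/139) = (-405*(186/41 + 188) - 154)*(1/139) = (-405*7894/41 - 154)*(1/139) = (-3197070/41 - 154)*(1/139) = -3203384/41*1/139 = -3203384/5699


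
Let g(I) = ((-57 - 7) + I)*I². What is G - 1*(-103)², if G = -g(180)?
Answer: -3769009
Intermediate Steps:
g(I) = I²*(-64 + I) (g(I) = (-64 + I)*I² = I²*(-64 + I))
G = -3758400 (G = -180²*(-64 + 180) = -32400*116 = -1*3758400 = -3758400)
G - 1*(-103)² = -3758400 - 1*(-103)² = -3758400 - 1*10609 = -3758400 - 10609 = -3769009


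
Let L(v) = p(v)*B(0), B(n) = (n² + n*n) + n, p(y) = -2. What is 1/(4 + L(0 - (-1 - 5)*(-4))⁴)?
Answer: ¼ ≈ 0.25000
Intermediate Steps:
B(n) = n + 2*n² (B(n) = (n² + n²) + n = 2*n² + n = n + 2*n²)
L(v) = 0 (L(v) = -0*(1 + 2*0) = -0*(1 + 0) = -0 = -2*0 = 0)
1/(4 + L(0 - (-1 - 5)*(-4))⁴) = 1/(4 + 0⁴) = 1/(4 + 0) = 1/4 = ¼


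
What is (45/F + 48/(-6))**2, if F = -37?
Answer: 116281/1369 ≈ 84.939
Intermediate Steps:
(45/F + 48/(-6))**2 = (45/(-37) + 48/(-6))**2 = (45*(-1/37) + 48*(-1/6))**2 = (-45/37 - 8)**2 = (-341/37)**2 = 116281/1369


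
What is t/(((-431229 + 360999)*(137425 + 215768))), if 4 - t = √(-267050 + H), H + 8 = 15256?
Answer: -2/12402372195 + I*√27978/8268248130 ≈ -1.6126e-10 + 2.023e-8*I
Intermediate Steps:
H = 15248 (H = -8 + 15256 = 15248)
t = 4 - 3*I*√27978 (t = 4 - √(-267050 + 15248) = 4 - √(-251802) = 4 - 3*I*√27978 ≈ 4.0 - 501.8*I)
t/(((-431229 + 360999)*(137425 + 215768))) = (4 - 3*I*√27978)/(((-431229 + 360999)*(137425 + 215768))) = (4 - 3*I*√27978)/((-70230*353193)) = (4 - 3*I*√27978)/(-24804744390) = (4 - 3*I*√27978)*(-1/24804744390) = -2/12402372195 + I*√27978/8268248130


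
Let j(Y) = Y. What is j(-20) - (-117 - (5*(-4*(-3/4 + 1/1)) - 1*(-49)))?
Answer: 141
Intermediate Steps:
j(-20) - (-117 - (5*(-4*(-3/4 + 1/1)) - 1*(-49))) = -20 - (-117 - (5*(-4*(-3/4 + 1/1)) - 1*(-49))) = -20 - (-117 - (5*(-4*(-3*¼ + 1*1)) + 49)) = -20 - (-117 - (5*(-4*(-¾ + 1)) + 49)) = -20 - (-117 - (5*(-4*¼) + 49)) = -20 - (-117 - (5*(-1) + 49)) = -20 - (-117 - (-5 + 49)) = -20 - (-117 - 1*44) = -20 - (-117 - 44) = -20 - 1*(-161) = -20 + 161 = 141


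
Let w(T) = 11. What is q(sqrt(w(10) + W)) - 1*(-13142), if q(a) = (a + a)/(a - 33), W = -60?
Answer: 7477847/569 - 231*I/569 ≈ 13142.0 - 0.40598*I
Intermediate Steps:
q(a) = 2*a/(-33 + a) (q(a) = (2*a)/(-33 + a) = 2*a/(-33 + a))
q(sqrt(w(10) + W)) - 1*(-13142) = 2*sqrt(11 - 60)/(-33 + sqrt(11 - 60)) - 1*(-13142) = 2*sqrt(-49)/(-33 + sqrt(-49)) + 13142 = 2*(7*I)/(-33 + 7*I) + 13142 = 2*(7*I)*((-33 - 7*I)/1138) + 13142 = 7*I*(-33 - 7*I)/569 + 13142 = 13142 + 7*I*(-33 - 7*I)/569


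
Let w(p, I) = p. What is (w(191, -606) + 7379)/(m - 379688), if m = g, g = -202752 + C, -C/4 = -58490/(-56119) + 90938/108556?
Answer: -823515178955/63362532829293 ≈ -0.012997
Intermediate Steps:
C = -1636112866/217573363 (C = -4*(-58490/(-56119) + 90938/108556) = -4*(-58490*(-1/56119) + 90938*(1/108556)) = -4*(58490/56119 + 45469/54278) = -4*818056433/435146726 = -1636112866/217573363 ≈ -7.5198)
g = -44115070607842/217573363 (g = -202752 - 1636112866/217573363 = -44115070607842/217573363 ≈ -2.0276e+5)
m = -44115070607842/217573363 ≈ -2.0276e+5
(w(191, -606) + 7379)/(m - 379688) = (191 + 7379)/(-44115070607842/217573363 - 379688) = 7570/(-126725065658586/217573363) = 7570*(-217573363/126725065658586) = -823515178955/63362532829293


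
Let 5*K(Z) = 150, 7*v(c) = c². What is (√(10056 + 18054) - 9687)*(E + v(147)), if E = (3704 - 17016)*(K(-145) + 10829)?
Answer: 1400274458727 - 144551921*√28110 ≈ 1.3760e+12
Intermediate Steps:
v(c) = c²/7
K(Z) = 30 (K(Z) = (⅕)*150 = 30)
E = -144555008 (E = (3704 - 17016)*(30 + 10829) = -13312*10859 = -144555008)
(√(10056 + 18054) - 9687)*(E + v(147)) = (√(10056 + 18054) - 9687)*(-144555008 + (⅐)*147²) = (√28110 - 9687)*(-144555008 + (⅐)*21609) = (-9687 + √28110)*(-144555008 + 3087) = (-9687 + √28110)*(-144551921) = 1400274458727 - 144551921*√28110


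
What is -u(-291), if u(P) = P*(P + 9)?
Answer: -82062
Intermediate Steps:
u(P) = P*(9 + P)
-u(-291) = -(-291)*(9 - 291) = -(-291)*(-282) = -1*82062 = -82062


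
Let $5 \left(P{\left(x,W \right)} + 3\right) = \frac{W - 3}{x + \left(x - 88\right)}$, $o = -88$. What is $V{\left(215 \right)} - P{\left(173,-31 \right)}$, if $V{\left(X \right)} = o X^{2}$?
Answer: $- \frac{2623729048}{645} \approx -4.0678 \cdot 10^{6}$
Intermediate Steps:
$P{\left(x,W \right)} = -3 + \frac{-3 + W}{5 \left(-88 + 2 x\right)}$ ($P{\left(x,W \right)} = -3 + \frac{\left(W - 3\right) \frac{1}{x + \left(x - 88\right)}}{5} = -3 + \frac{\left(-3 + W\right) \frac{1}{x + \left(-88 + x\right)}}{5} = -3 + \frac{\left(-3 + W\right) \frac{1}{-88 + 2 x}}{5} = -3 + \frac{\frac{1}{-88 + 2 x} \left(-3 + W\right)}{5} = -3 + \frac{-3 + W}{5 \left(-88 + 2 x\right)}$)
$V{\left(X \right)} = - 88 X^{2}$
$V{\left(215 \right)} - P{\left(173,-31 \right)} = - 88 \cdot 215^{2} - \frac{1317 - 31 - 5190}{10 \left(-44 + 173\right)} = \left(-88\right) 46225 - \frac{1317 - 31 - 5190}{10 \cdot 129} = -4067800 - \frac{1}{10} \cdot \frac{1}{129} \left(-3904\right) = -4067800 - - \frac{1952}{645} = -4067800 + \frac{1952}{645} = - \frac{2623729048}{645}$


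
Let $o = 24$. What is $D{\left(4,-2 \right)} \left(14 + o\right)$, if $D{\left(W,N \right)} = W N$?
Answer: $-304$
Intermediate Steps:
$D{\left(W,N \right)} = N W$
$D{\left(4,-2 \right)} \left(14 + o\right) = \left(-2\right) 4 \left(14 + 24\right) = \left(-8\right) 38 = -304$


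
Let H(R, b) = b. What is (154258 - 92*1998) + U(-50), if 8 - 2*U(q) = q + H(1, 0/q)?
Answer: -29529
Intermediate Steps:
U(q) = 4 - q/2 (U(q) = 4 - (q + 0/q)/2 = 4 - (q + 0)/2 = 4 - q/2)
(154258 - 92*1998) + U(-50) = (154258 - 92*1998) + (4 - ½*(-50)) = (154258 - 183816) + (4 + 25) = -29558 + 29 = -29529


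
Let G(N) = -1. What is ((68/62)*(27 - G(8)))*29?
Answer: 27608/31 ≈ 890.58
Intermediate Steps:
((68/62)*(27 - G(8)))*29 = ((68/62)*(27 - 1*(-1)))*29 = ((68*(1/62))*(27 + 1))*29 = ((34/31)*28)*29 = (952/31)*29 = 27608/31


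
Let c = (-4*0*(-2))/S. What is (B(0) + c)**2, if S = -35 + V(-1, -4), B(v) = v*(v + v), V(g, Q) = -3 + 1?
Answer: 0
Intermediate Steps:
V(g, Q) = -2
B(v) = 2*v**2 (B(v) = v*(2*v) = 2*v**2)
S = -37 (S = -35 - 2 = -37)
c = 0 (c = (-4*0*(-2))/(-37) = (0*(-2))*(-1/37) = 0*(-1/37) = 0)
(B(0) + c)**2 = (2*0**2 + 0)**2 = (2*0 + 0)**2 = (0 + 0)**2 = 0**2 = 0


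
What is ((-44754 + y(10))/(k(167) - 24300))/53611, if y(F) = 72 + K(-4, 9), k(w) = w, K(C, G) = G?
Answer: 44673/1293794263 ≈ 3.4529e-5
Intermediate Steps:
y(F) = 81 (y(F) = 72 + 9 = 81)
((-44754 + y(10))/(k(167) - 24300))/53611 = ((-44754 + 81)/(167 - 24300))/53611 = -44673/(-24133)*(1/53611) = -44673*(-1/24133)*(1/53611) = (44673/24133)*(1/53611) = 44673/1293794263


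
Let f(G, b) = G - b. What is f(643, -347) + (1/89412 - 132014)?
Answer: -11715117887/89412 ≈ -1.3102e+5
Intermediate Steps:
f(643, -347) + (1/89412 - 132014) = (643 - 1*(-347)) + (1/89412 - 132014) = (643 + 347) + (1/89412 - 132014) = 990 - 11803635767/89412 = -11715117887/89412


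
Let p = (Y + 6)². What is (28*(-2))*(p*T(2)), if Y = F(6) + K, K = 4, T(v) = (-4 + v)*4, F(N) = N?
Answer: 114688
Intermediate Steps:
T(v) = -16 + 4*v
Y = 10 (Y = 6 + 4 = 10)
p = 256 (p = (10 + 6)² = 16² = 256)
(28*(-2))*(p*T(2)) = (28*(-2))*(256*(-16 + 4*2)) = -14336*(-16 + 8) = -14336*(-8) = -56*(-2048) = 114688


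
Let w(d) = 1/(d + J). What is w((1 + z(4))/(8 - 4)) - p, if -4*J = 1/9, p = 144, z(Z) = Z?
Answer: -1575/11 ≈ -143.18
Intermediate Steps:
J = -1/36 (J = -¼/9 = -¼*⅑ = -1/36 ≈ -0.027778)
w(d) = 1/(-1/36 + d) (w(d) = 1/(d - 1/36) = 1/(-1/36 + d))
w((1 + z(4))/(8 - 4)) - p = 36/(-1 + 36*((1 + 4)/(8 - 4))) - 1*144 = 36/(-1 + 36*(5/4)) - 144 = 36/(-1 + 45) - 144 = 36/44 - 144 = 36*(1/44) - 144 = 9/11 - 144 = -1575/11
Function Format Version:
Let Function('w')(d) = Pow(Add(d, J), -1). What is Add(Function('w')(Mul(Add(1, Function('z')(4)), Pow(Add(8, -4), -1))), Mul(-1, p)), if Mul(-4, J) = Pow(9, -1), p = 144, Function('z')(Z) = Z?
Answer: Rational(-1575, 11) ≈ -143.18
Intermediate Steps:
J = Rational(-1, 36) (J = Mul(Rational(-1, 4), Pow(9, -1)) = Mul(Rational(-1, 4), Rational(1, 9)) = Rational(-1, 36) ≈ -0.027778)
Function('w')(d) = Pow(Add(Rational(-1, 36), d), -1) (Function('w')(d) = Pow(Add(d, Rational(-1, 36)), -1) = Pow(Add(Rational(-1, 36), d), -1))
Add(Function('w')(Mul(Add(1, Function('z')(4)), Pow(Add(8, -4), -1))), Mul(-1, p)) = Add(Mul(36, Pow(Add(-1, Mul(36, Mul(Add(1, 4), Pow(Add(8, -4), -1)))), -1)), Mul(-1, 144)) = Add(Mul(36, Pow(Add(-1, Mul(36, Mul(5, Pow(4, -1)))), -1)), -144) = Add(Mul(36, Pow(Add(-1, Mul(36, Mul(5, Rational(1, 4)))), -1)), -144) = Add(Mul(36, Pow(Add(-1, Mul(36, Rational(5, 4))), -1)), -144) = Add(Mul(36, Pow(Add(-1, 45), -1)), -144) = Add(Mul(36, Pow(44, -1)), -144) = Add(Mul(36, Rational(1, 44)), -144) = Add(Rational(9, 11), -144) = Rational(-1575, 11)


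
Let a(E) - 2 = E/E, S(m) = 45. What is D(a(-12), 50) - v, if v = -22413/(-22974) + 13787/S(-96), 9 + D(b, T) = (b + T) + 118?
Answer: -50090221/344610 ≈ -145.35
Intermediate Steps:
a(E) = 3 (a(E) = 2 + E/E = 2 + 1 = 3)
D(b, T) = 109 + T + b (D(b, T) = -9 + ((b + T) + 118) = -9 + ((T + b) + 118) = -9 + (118 + T + b) = 109 + T + b)
v = 105917041/344610 (v = -22413/(-22974) + 13787/45 = -22413*(-1/22974) + 13787*(1/45) = 7471/7658 + 13787/45 = 105917041/344610 ≈ 307.35)
D(a(-12), 50) - v = (109 + 50 + 3) - 1*105917041/344610 = 162 - 105917041/344610 = -50090221/344610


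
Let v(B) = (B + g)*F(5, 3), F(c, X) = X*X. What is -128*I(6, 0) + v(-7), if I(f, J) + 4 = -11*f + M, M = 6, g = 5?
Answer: 8174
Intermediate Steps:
F(c, X) = X²
I(f, J) = 2 - 11*f (I(f, J) = -4 + (-11*f + 6) = -4 + (6 - 11*f) = 2 - 11*f)
v(B) = 45 + 9*B (v(B) = (B + 5)*3² = (5 + B)*9 = 45 + 9*B)
-128*I(6, 0) + v(-7) = -128*(2 - 11*6) + (45 + 9*(-7)) = -128*(2 - 66) + (45 - 63) = -128*(-64) - 18 = 8192 - 18 = 8174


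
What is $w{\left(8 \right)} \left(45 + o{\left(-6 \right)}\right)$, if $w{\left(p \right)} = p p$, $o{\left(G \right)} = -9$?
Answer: $2304$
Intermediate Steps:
$w{\left(p \right)} = p^{2}$
$w{\left(8 \right)} \left(45 + o{\left(-6 \right)}\right) = 8^{2} \left(45 - 9\right) = 64 \cdot 36 = 2304$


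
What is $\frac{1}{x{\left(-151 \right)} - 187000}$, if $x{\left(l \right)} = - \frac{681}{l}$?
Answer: $- \frac{151}{28236319} \approx -5.3477 \cdot 10^{-6}$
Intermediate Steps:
$\frac{1}{x{\left(-151 \right)} - 187000} = \frac{1}{- \frac{681}{-151} - 187000} = \frac{1}{\left(-681\right) \left(- \frac{1}{151}\right) - 187000} = \frac{1}{\frac{681}{151} - 187000} = \frac{1}{- \frac{28236319}{151}} = - \frac{151}{28236319}$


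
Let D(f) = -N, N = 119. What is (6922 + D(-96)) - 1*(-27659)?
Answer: 34462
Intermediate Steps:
D(f) = -119 (D(f) = -1*119 = -119)
(6922 + D(-96)) - 1*(-27659) = (6922 - 119) - 1*(-27659) = 6803 + 27659 = 34462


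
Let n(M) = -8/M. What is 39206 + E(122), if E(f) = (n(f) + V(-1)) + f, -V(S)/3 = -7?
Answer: 2400285/61 ≈ 39349.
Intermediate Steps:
V(S) = 21 (V(S) = -3*(-7) = 21)
E(f) = 21 + f - 8/f (E(f) = (-8/f + 21) + f = (21 - 8/f) + f = 21 + f - 8/f)
39206 + E(122) = 39206 + (21 + 122 - 8/122) = 39206 + (21 + 122 - 8*1/122) = 39206 + (21 + 122 - 4/61) = 39206 + 8719/61 = 2400285/61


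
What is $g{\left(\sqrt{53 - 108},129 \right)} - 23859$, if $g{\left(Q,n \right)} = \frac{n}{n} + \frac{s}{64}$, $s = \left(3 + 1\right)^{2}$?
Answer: $- \frac{95431}{4} \approx -23858.0$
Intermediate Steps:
$s = 16$ ($s = 4^{2} = 16$)
$g{\left(Q,n \right)} = \frac{5}{4}$ ($g{\left(Q,n \right)} = \frac{n}{n} + \frac{16}{64} = 1 + 16 \cdot \frac{1}{64} = 1 + \frac{1}{4} = \frac{5}{4}$)
$g{\left(\sqrt{53 - 108},129 \right)} - 23859 = \frac{5}{4} - 23859 = - \frac{95431}{4}$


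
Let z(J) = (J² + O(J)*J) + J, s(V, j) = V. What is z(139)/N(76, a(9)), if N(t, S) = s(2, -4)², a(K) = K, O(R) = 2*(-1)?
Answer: 9591/2 ≈ 4795.5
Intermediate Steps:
O(R) = -2
N(t, S) = 4 (N(t, S) = 2² = 4)
z(J) = J² - J (z(J) = (J² - 2*J) + J = J² - J)
z(139)/N(76, a(9)) = (139*(-1 + 139))/4 = (139*138)*(¼) = 19182*(¼) = 9591/2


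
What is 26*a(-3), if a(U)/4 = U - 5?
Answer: -832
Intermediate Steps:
a(U) = -20 + 4*U (a(U) = 4*(U - 5) = 4*(-5 + U) = -20 + 4*U)
26*a(-3) = 26*(-20 + 4*(-3)) = 26*(-20 - 12) = 26*(-32) = -832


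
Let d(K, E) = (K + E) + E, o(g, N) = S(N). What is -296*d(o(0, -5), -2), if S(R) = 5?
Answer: -296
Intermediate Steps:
o(g, N) = 5
d(K, E) = K + 2*E (d(K, E) = (E + K) + E = K + 2*E)
-296*d(o(0, -5), -2) = -296*(5 + 2*(-2)) = -296*(5 - 4) = -296*1 = -296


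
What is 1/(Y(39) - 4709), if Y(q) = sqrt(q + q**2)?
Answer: -4709/22173121 - 2*sqrt(390)/22173121 ≈ -0.00021416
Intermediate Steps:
1/(Y(39) - 4709) = 1/(sqrt(39*(1 + 39)) - 4709) = 1/(sqrt(39*40) - 4709) = 1/(sqrt(1560) - 4709) = 1/(2*sqrt(390) - 4709) = 1/(-4709 + 2*sqrt(390))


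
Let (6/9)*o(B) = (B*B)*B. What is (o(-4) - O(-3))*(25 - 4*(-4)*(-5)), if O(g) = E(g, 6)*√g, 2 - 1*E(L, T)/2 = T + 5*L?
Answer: 5280 + 1210*I*√3 ≈ 5280.0 + 2095.8*I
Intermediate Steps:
E(L, T) = 4 - 10*L - 2*T (E(L, T) = 4 - 2*(T + 5*L) = 4 + (-10*L - 2*T) = 4 - 10*L - 2*T)
O(g) = √g*(-8 - 10*g) (O(g) = (4 - 10*g - 2*6)*√g = (4 - 10*g - 12)*√g = (-8 - 10*g)*√g = √g*(-8 - 10*g))
o(B) = 3*B³/2 (o(B) = 3*((B*B)*B)/2 = 3*(B²*B)/2 = 3*B³/2)
(o(-4) - O(-3))*(25 - 4*(-4)*(-5)) = ((3/2)*(-4)³ - √(-3)*(-8 - 10*(-3)))*(25 - 4*(-4)*(-5)) = ((3/2)*(-64) - I*√3*(-8 + 30))*(25 + 16*(-5)) = (-96 - I*√3*22)*(25 - 80) = (-96 - 22*I*√3)*(-55) = 5280 + 1210*I*√3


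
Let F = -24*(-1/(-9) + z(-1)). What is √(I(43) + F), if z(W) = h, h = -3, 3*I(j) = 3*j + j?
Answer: 2*√285/3 ≈ 11.255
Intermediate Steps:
I(j) = 4*j/3 (I(j) = (3*j + j)/3 = (4*j)/3 = 4*j/3)
z(W) = -3
F = 208/3 (F = -24*(-1/(-9) - 3) = -24*(-(-1)/9 - 3) = -24*(-1*(-⅑) - 3) = -24*(⅑ - 3) = -24*(-26/9) = 208/3 ≈ 69.333)
√(I(43) + F) = √((4/3)*43 + 208/3) = √(172/3 + 208/3) = √(380/3) = 2*√285/3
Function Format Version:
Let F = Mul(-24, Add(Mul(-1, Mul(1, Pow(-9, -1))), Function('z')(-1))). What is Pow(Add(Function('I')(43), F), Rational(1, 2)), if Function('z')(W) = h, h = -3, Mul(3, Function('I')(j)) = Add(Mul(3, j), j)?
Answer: Mul(Rational(2, 3), Pow(285, Rational(1, 2))) ≈ 11.255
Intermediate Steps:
Function('I')(j) = Mul(Rational(4, 3), j) (Function('I')(j) = Mul(Rational(1, 3), Add(Mul(3, j), j)) = Mul(Rational(1, 3), Mul(4, j)) = Mul(Rational(4, 3), j))
Function('z')(W) = -3
F = Rational(208, 3) (F = Mul(-24, Add(Mul(-1, Mul(1, Pow(-9, -1))), -3)) = Mul(-24, Add(Mul(-1, Mul(1, Rational(-1, 9))), -3)) = Mul(-24, Add(Mul(-1, Rational(-1, 9)), -3)) = Mul(-24, Add(Rational(1, 9), -3)) = Mul(-24, Rational(-26, 9)) = Rational(208, 3) ≈ 69.333)
Pow(Add(Function('I')(43), F), Rational(1, 2)) = Pow(Add(Mul(Rational(4, 3), 43), Rational(208, 3)), Rational(1, 2)) = Pow(Add(Rational(172, 3), Rational(208, 3)), Rational(1, 2)) = Pow(Rational(380, 3), Rational(1, 2)) = Mul(Rational(2, 3), Pow(285, Rational(1, 2)))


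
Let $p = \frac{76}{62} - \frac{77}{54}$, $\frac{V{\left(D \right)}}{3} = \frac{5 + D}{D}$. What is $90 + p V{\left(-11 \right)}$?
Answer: $\frac{91735}{1023} \approx 89.672$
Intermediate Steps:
$V{\left(D \right)} = \frac{3 \left(5 + D\right)}{D}$ ($V{\left(D \right)} = 3 \frac{5 + D}{D} = \frac{3 \left(5 + D\right)}{D}$)
$p = - \frac{335}{1674}$ ($p = 76 \cdot \frac{1}{62} - \frac{77}{54} = \frac{38}{31} - \frac{77}{54} = - \frac{335}{1674} \approx -0.20012$)
$90 + p V{\left(-11 \right)} = 90 - \frac{335 \left(3 + \frac{15}{-11}\right)}{1674} = 90 - \frac{335 \left(3 + 15 \left(- \frac{1}{11}\right)\right)}{1674} = 90 - \frac{335 \left(3 - \frac{15}{11}\right)}{1674} = 90 - \frac{335}{1023} = \frac{91735}{1023}$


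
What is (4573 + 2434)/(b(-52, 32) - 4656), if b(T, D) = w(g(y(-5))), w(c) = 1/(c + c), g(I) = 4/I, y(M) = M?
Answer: -56056/37253 ≈ -1.5047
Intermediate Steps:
w(c) = 1/(2*c)
b(T, D) = -5/8 (b(T, D) = 1/(2*((4/(-5)))) = 1/(2*((4*(-⅕)))) = 1/(2*(-⅘)) = (½)*(-5/4) = -5/8)
(4573 + 2434)/(b(-52, 32) - 4656) = (4573 + 2434)/(-5/8 - 4656) = 7007/(-37253/8) = 7007*(-8/37253) = -56056/37253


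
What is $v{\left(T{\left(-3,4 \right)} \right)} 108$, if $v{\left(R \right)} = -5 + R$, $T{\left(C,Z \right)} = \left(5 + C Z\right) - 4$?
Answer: $-1728$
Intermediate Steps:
$T{\left(C,Z \right)} = 1 + C Z$
$v{\left(T{\left(-3,4 \right)} \right)} 108 = \left(-5 + \left(1 - 12\right)\right) 108 = \left(-5 - 11\right) 108 = \left(-16\right) 108 = -1728$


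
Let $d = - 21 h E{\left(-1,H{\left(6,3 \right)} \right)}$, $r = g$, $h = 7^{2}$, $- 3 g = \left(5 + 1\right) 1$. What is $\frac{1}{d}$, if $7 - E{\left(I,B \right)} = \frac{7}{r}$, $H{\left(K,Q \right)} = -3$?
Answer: $- \frac{2}{21609} \approx -9.2554 \cdot 10^{-5}$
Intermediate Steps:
$g = -2$ ($g = - \frac{\left(5 + 1\right) 1}{3} = - \frac{6 \cdot 1}{3} = \left(- \frac{1}{3}\right) 6 = -2$)
$h = 49$
$r = -2$
$E{\left(I,B \right)} = \frac{21}{2}$ ($E{\left(I,B \right)} = 7 - \frac{7}{-2} = 7 - 7 \left(- \frac{1}{2}\right) = 7 - - \frac{7}{2} = 7 + \frac{7}{2} = \frac{21}{2}$)
$d = - \frac{21609}{2}$ ($d = \left(-21\right) 49 \cdot \frac{21}{2} = \left(-1029\right) \frac{21}{2} = - \frac{21609}{2} \approx -10805.0$)
$\frac{1}{d} = \frac{1}{- \frac{21609}{2}} = - \frac{2}{21609}$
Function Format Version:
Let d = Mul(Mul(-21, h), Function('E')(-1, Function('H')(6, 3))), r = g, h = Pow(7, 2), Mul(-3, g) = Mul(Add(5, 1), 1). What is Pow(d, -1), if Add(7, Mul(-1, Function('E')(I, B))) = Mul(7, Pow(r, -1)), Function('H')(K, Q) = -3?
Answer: Rational(-2, 21609) ≈ -9.2554e-5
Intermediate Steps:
g = -2 (g = Mul(Rational(-1, 3), Mul(Add(5, 1), 1)) = Mul(Rational(-1, 3), Mul(6, 1)) = Mul(Rational(-1, 3), 6) = -2)
h = 49
r = -2
Function('E')(I, B) = Rational(21, 2) (Function('E')(I, B) = Add(7, Mul(-1, Mul(7, Pow(-2, -1)))) = Add(7, Mul(-1, Mul(7, Rational(-1, 2)))) = Add(7, Mul(-1, Rational(-7, 2))) = Add(7, Rational(7, 2)) = Rational(21, 2))
d = Rational(-21609, 2) (d = Mul(Mul(-21, 49), Rational(21, 2)) = Mul(-1029, Rational(21, 2)) = Rational(-21609, 2) ≈ -10805.)
Pow(d, -1) = Pow(Rational(-21609, 2), -1) = Rational(-2, 21609)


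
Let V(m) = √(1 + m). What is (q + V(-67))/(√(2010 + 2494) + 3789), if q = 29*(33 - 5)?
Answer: (812 + I*√66)/(3789 + 2*√1126) ≈ 0.21057 + 0.0021068*I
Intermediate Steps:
q = 812 (q = 29*28 = 812)
(q + V(-67))/(√(2010 + 2494) + 3789) = (812 + √(1 - 67))/(√(2010 + 2494) + 3789) = (812 + √(-66))/(√4504 + 3789) = (812 + I*√66)/(2*√1126 + 3789) = (812 + I*√66)/(3789 + 2*√1126)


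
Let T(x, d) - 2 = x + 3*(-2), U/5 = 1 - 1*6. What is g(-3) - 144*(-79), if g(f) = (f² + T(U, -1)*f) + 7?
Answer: 11479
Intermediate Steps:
U = -25 (U = 5*(1 - 1*6) = 5*(1 - 6) = 5*(-5) = -25)
T(x, d) = -4 + x (T(x, d) = 2 + (x + 3*(-2)) = 2 + (x - 6) = 2 + (-6 + x) = -4 + x)
g(f) = 7 + f² - 29*f (g(f) = (f² + (-4 - 25)*f) + 7 = (f² - 29*f) + 7 = 7 + f² - 29*f)
g(-3) - 144*(-79) = (7 + (-3)² - 29*(-3)) - 144*(-79) = (7 + 9 + 87) + 11376 = 103 + 11376 = 11479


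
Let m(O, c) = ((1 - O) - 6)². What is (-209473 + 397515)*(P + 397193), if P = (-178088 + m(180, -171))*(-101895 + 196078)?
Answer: -2547790786540912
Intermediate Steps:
m(O, c) = (-5 - O)²
P = -13549448929 (P = (-178088 + (5 + 180)²)*(-101895 + 196078) = (-178088 + 185²)*94183 = (-178088 + 34225)*94183 = -143863*94183 = -13549448929)
(-209473 + 397515)*(P + 397193) = (-209473 + 397515)*(-13549448929 + 397193) = 188042*(-13549051736) = -2547790786540912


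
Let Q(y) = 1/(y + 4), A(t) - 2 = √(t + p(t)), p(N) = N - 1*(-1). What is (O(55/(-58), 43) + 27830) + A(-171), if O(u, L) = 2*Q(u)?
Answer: 4926380/177 + I*√341 ≈ 27833.0 + 18.466*I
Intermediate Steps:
p(N) = 1 + N (p(N) = N + 1 = 1 + N)
A(t) = 2 + √(1 + 2*t) (A(t) = 2 + √(t + (1 + t)) = 2 + √(1 + 2*t))
Q(y) = 1/(4 + y)
O(u, L) = 2/(4 + u)
(O(55/(-58), 43) + 27830) + A(-171) = (2/(4 + 55/(-58)) + 27830) + (2 + √(1 + 2*(-171))) = (2/(4 + 55*(-1/58)) + 27830) + (2 + √(1 - 342)) = (2/(4 - 55/58) + 27830) + (2 + √(-341)) = (2/(177/58) + 27830) + (2 + I*√341) = (2*(58/177) + 27830) + (2 + I*√341) = (116/177 + 27830) + (2 + I*√341) = 4926026/177 + (2 + I*√341) = 4926380/177 + I*√341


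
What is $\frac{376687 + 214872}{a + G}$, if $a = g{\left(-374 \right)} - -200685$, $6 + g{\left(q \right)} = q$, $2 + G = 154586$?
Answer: $\frac{591559}{354889} \approx 1.6669$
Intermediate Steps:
$G = 154584$ ($G = -2 + 154586 = 154584$)
$g{\left(q \right)} = -6 + q$
$a = 200305$ ($a = \left(-6 - 374\right) - -200685 = -380 + 200685 = 200305$)
$\frac{376687 + 214872}{a + G} = \frac{376687 + 214872}{200305 + 154584} = \frac{591559}{354889}$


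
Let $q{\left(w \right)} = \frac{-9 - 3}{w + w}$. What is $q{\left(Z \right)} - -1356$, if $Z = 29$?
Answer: $\frac{39318}{29} \approx 1355.8$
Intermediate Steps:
$q{\left(w \right)} = - \frac{6}{w}$ ($q{\left(w \right)} = - \frac{12}{2 w} = - 12 \frac{1}{2 w} = - \frac{6}{w}$)
$q{\left(Z \right)} - -1356 = - \frac{6}{29} - -1356 = \left(-6\right) \frac{1}{29} + 1356 = - \frac{6}{29} + 1356 = \frac{39318}{29}$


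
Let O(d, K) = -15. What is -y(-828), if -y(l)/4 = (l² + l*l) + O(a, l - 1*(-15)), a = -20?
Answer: 5484612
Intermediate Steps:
y(l) = 60 - 8*l² (y(l) = -4*((l² + l*l) - 15) = -4*((l² + l²) - 15) = -4*(2*l² - 15) = -4*(-15 + 2*l²) = 60 - 8*l²)
-y(-828) = -(60 - 8*(-828)²) = -(60 - 8*685584) = -(60 - 5484672) = -1*(-5484612) = 5484612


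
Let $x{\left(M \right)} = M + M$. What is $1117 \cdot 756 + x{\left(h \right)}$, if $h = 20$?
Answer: $844492$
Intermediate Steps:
$x{\left(M \right)} = 2 M$
$1117 \cdot 756 + x{\left(h \right)} = 1117 \cdot 756 + 2 \cdot 20 = 844452 + 40 = 844492$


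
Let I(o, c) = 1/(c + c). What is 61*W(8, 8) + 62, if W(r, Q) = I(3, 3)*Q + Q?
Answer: 1894/3 ≈ 631.33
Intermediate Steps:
I(o, c) = 1/(2*c)
W(r, Q) = 7*Q/6 (W(r, Q) = ((½)/3)*Q + Q = ((½)*(⅓))*Q + Q = Q/6 + Q = 7*Q/6)
61*W(8, 8) + 62 = 61*((7/6)*8) + 62 = 61*(28/3) + 62 = 1708/3 + 62 = 1894/3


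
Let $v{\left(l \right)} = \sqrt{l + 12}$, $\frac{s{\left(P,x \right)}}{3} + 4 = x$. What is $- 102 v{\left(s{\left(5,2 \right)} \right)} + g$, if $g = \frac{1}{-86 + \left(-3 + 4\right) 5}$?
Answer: $- \frac{1}{81} - 102 \sqrt{6} \approx -249.86$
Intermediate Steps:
$s{\left(P,x \right)} = -12 + 3 x$
$g = - \frac{1}{81}$ ($g = \frac{1}{-86 + 1 \cdot 5} = \frac{1}{-86 + 5} = \frac{1}{-81} = - \frac{1}{81} \approx -0.012346$)
$v{\left(l \right)} = \sqrt{12 + l}$
$- 102 v{\left(s{\left(5,2 \right)} \right)} + g = - 102 \sqrt{12 + \left(-12 + 3 \cdot 2\right)} - \frac{1}{81} = - 102 \sqrt{12 + \left(-12 + 6\right)} - \frac{1}{81} = - 102 \sqrt{12 - 6} - \frac{1}{81} = - 102 \sqrt{6} - \frac{1}{81} = - \frac{1}{81} - 102 \sqrt{6}$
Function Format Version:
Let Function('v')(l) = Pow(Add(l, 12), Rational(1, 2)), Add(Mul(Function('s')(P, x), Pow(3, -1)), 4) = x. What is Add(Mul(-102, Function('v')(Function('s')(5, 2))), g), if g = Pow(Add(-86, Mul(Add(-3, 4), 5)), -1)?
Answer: Add(Rational(-1, 81), Mul(-102, Pow(6, Rational(1, 2)))) ≈ -249.86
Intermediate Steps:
Function('s')(P, x) = Add(-12, Mul(3, x))
g = Rational(-1, 81) (g = Pow(Add(-86, Mul(1, 5)), -1) = Pow(Add(-86, 5), -1) = Pow(-81, -1) = Rational(-1, 81) ≈ -0.012346)
Function('v')(l) = Pow(Add(12, l), Rational(1, 2))
Add(Mul(-102, Function('v')(Function('s')(5, 2))), g) = Add(Mul(-102, Pow(Add(12, Add(-12, Mul(3, 2))), Rational(1, 2))), Rational(-1, 81)) = Add(Mul(-102, Pow(Add(12, Add(-12, 6)), Rational(1, 2))), Rational(-1, 81)) = Add(Mul(-102, Pow(Add(12, -6), Rational(1, 2))), Rational(-1, 81)) = Add(Mul(-102, Pow(6, Rational(1, 2))), Rational(-1, 81)) = Add(Rational(-1, 81), Mul(-102, Pow(6, Rational(1, 2))))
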